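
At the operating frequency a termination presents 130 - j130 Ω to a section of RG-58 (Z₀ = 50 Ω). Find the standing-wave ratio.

Γ = (Z_L − Z_0)/(Z_L + Z_0) = (80 − j130)/(180 − j130)
|Γ| = 153/222 = 0.687
VSWR = (1 + |Γ|)/(1 − |Γ|) = 1.69/0.313

VSWR ≈ 5.4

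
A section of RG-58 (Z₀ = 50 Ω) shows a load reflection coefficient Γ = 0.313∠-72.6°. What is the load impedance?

Z_L ≈ 49.5 − j32.8 Ω

Z_L = Z_0·(1 + Γ)/(1 − Γ) = 50·(1.09 − j0.299)/(0.906 + j0.299)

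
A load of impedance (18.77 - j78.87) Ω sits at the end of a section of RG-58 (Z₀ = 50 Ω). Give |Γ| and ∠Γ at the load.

Γ ≈ 0.811 ∠ -62.7°

Γ = (Z_L − Z_0)/(Z_L + Z_0) = (-31.23 − j78.87)/(68.77 − j78.87)
|Γ| = 84.8/105 = 0.811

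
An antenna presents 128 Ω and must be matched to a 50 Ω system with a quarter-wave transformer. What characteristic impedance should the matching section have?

Z_qwt ≈ 80 Ω

Z_qwt = √(Z_0·R_L) = √(50 × 128) = √6400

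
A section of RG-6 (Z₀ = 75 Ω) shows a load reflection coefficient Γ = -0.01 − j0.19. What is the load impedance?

Z_L = Z_0·(1 + Γ)/(1 − Γ) = 75·(0.99 − j0.19)/(1.01 + j0.19)

Z_L ≈ 68.4 − j27 Ω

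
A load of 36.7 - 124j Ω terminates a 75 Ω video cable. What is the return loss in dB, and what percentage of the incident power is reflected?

Γ = (-38.3 − j124)/(111.7 − j124), |Γ| = 0.778
RL = −20·log₁₀(0.778) = 2.18 dB
P_refl/P_inc = |Γ|² = 0.605

RL ≈ 2.18 dB; 60.5% of incident power reflected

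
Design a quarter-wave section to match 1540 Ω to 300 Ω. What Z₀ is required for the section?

Z_qwt ≈ 680 Ω

Z_qwt = √(Z_0·R_L) = √(300 × 1540) = √462000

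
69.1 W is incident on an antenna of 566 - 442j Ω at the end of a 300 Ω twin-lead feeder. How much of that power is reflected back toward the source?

|Γ| = |(266 − j442)/(866 − j442)| = 0.531
|Γ|² = 0.282
P_refl = |Γ|²·P_inc = 19.5 W, P_del = (1 − |Γ|²)·P_inc = 49.6 W

P_reflected ≈ 19.5 W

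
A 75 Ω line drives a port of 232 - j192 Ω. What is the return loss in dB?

Γ = (157 − j192)/(307 − j192), |Γ| = 0.685
RL = −20·log₁₀|Γ| = −20·log₁₀(0.685)

RL ≈ 3.29 dB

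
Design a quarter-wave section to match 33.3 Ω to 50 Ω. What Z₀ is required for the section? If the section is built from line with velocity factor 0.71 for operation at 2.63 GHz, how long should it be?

Z_qwt ≈ 40.8 Ω; length ≈ 2.02 cm

Z_qwt = √(Z_0·R_L) = √(50 × 33.3) = √1665
λ = 0.71·c/f = 0.081 m, so l = λ/4 = 0.0202 m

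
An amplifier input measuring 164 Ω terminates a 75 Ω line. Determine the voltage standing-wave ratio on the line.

Γ = (164 − 75)/(164 + 75) = 0.372
VSWR = (1 + 0.372)/(1 − 0.372)

VSWR ≈ 2.19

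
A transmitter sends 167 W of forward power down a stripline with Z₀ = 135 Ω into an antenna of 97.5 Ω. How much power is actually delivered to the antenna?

Γ = (97.5 − 135)/(97.5 + 135) = -0.161
|Γ|² = 0.026
P_refl = |Γ|²·P_inc = 4.34 W, P_del = (1 − |Γ|²)·P_inc = 163 W

P_delivered ≈ 163 W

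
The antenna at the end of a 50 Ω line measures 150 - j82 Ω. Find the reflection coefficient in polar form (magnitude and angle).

Γ ≈ 0.598 ∠ -17.1°

Γ = (Z_L − Z_0)/(Z_L + Z_0) = (100 − j82)/(200 − j82)
|Γ| = 129/216 = 0.598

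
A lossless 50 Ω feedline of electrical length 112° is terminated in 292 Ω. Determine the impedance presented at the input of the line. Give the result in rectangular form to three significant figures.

tan(βl) = tan(112°) = -2.48
Z_in = Z_0·(Z_L + jZ_0·tanβl)/(Z_0 + jZ_L·tanβl)
     = 50·(292 − j124)/(50 − j723)

Z_in ≈ 9.91 + j19.5 Ω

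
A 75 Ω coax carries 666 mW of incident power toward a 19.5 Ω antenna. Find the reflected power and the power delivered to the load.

P_reflected ≈ 230 mW; P_delivered ≈ 436 mW

Γ = (19.5 − 75)/(19.5 + 75) = -0.587
|Γ|² = 0.345
P_refl = |Γ|²·P_inc = 230 mW, P_del = (1 − |Γ|²)·P_inc = 436 mW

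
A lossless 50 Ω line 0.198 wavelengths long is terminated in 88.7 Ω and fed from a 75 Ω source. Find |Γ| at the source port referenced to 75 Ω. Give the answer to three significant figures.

βl = 2π × 0.198 = 71.3°
tan(βl) = 2.95
Z_in = Z_0·(Z_L + jZ_0·tanβl)/(Z_0 + jZ_L·tanβl) = 30.3 − j11.2 Ω
Γ_s = (Z_in − Z_s)/(Z_in + Z_s) = (-44.7 − j11.2)/(105 − j11.2), |Γ_s| = 0.435

|Γ| ≈ 0.435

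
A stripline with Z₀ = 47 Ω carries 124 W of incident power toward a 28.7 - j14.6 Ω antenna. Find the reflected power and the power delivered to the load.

P_reflected ≈ 11.4 W; P_delivered ≈ 113 W

|Γ| = |(-18.3 − j14.6)/(75.7 − j14.6)| = 0.304
|Γ|² = 0.0922
P_refl = |Γ|²·P_inc = 11.4 W, P_del = (1 − |Γ|²)·P_inc = 113 W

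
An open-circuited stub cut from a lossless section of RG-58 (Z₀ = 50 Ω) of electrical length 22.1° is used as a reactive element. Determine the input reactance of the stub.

tan(βl) = 0.406
For an open-circuited stub, Z_in = −jZ_0·cot(βl) = −jZ_0/tan(βl)

X_in ≈ -123 Ω (capacitive)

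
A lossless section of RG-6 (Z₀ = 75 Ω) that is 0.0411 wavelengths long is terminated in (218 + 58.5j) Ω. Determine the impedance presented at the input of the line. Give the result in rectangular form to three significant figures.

βl = 2π × 0.0411 = 14.8°
tan(βl) = tan(14.8°) = 0.264
Z_in = Z_0·(Z_L + jZ_0·tanβl)/(Z_0 + jZ_L·tanβl)
     = 75·(218 + j78.3)/(59.5 + j57.6)

Z_in ≈ 191 − j86.2 Ω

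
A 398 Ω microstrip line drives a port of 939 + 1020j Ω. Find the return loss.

RL ≈ 3.27 dB

Γ = (541 + j1020)/(1337 + j1020), |Γ| = 0.687
RL = −20·log₁₀|Γ| = −20·log₁₀(0.687)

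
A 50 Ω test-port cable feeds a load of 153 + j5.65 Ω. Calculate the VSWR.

VSWR ≈ 3.06

Γ = (Z_L − Z_0)/(Z_L + Z_0) = (103 + j5.65)/(203 + j5.65)
|Γ| = 103/203 = 0.508
VSWR = (1 + |Γ|)/(1 − |Γ|) = 1.51/0.492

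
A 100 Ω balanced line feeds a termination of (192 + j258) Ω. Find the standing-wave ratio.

Γ = (Z_L − Z_0)/(Z_L + Z_0) = (92 + j258)/(292 + j258)
|Γ| = 274/390 = 0.703
VSWR = (1 + |Γ|)/(1 − |Γ|) = 1.7/0.297

VSWR ≈ 5.73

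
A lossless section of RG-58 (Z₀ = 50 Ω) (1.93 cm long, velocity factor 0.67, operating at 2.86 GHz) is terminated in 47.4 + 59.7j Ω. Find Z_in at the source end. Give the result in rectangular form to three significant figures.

Z_in ≈ 17.8 − j17.6 Ω

λ = v/f = 0.67·c / 2.86 GHz = 0.0703 m
βl = 2π·l/λ = 2π × 0.275 = 98.9°
tan(βl) = tan(98.9°) = -6.41
Z_in = Z_0·(Z_L + jZ_0·tanβl)/(Z_0 + jZ_L·tanβl)
     = 50·(47.4 − j261)/(433 − j304)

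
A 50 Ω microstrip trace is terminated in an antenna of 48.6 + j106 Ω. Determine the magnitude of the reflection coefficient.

|Γ| ≈ 0.732

Γ = (Z_L − Z_0)/(Z_L + Z_0) = (-1.4 + j106)/(98.6 + j106)
|Γ| = 106/145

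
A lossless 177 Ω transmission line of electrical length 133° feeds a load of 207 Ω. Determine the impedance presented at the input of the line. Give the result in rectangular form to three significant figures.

tan(βl) = tan(133°) = -1.07
Z_in = Z_0·(Z_L + jZ_0·tanβl)/(Z_0 + jZ_L·tanβl)
     = 177·(207 − j190)/(177 − j222)

Z_in ≈ 173 + j27.1 Ω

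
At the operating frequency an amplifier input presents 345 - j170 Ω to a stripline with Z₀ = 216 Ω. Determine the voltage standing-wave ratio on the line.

Γ = (Z_L − Z_0)/(Z_L + Z_0) = (129 − j170)/(561 − j170)
|Γ| = 213/586 = 0.364
VSWR = (1 + |Γ|)/(1 − |Γ|) = 1.36/0.636

VSWR ≈ 2.14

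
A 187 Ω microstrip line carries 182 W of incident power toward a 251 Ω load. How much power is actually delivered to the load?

Γ = (251 − 187)/(251 + 187) = 0.146
|Γ|² = 0.0214
P_refl = |Γ|²·P_inc = 3.89 W, P_del = (1 − |Γ|²)·P_inc = 178 W

P_delivered ≈ 178 W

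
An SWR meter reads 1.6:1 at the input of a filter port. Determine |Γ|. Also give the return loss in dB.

|Γ| ≈ 0.231; return loss ≈ 12.7 dB

|Γ| = (S − 1)/(S + 1) = (1.6 − 1)/(1.6 + 1) = 0.6/2.6
RL = −20·log₁₀|Γ| = −20·log₁₀(0.231)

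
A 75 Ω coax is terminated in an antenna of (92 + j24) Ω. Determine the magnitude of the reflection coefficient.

Γ = (Z_L − Z_0)/(Z_L + Z_0) = (17 + j24)/(167 + j24)
|Γ| = 29.4/169

|Γ| ≈ 0.174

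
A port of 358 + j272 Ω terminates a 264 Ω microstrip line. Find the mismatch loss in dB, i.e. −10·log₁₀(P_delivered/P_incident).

Γ = (94 + j272)/(622 + j272), |Γ| = 0.424
|Γ|² = 0.18, so P_del/P_inc = 1 − |Γ|² = 0.82
ML = −10·log₁₀(1 − |Γ|²)

mismatch loss ≈ 0.86 dB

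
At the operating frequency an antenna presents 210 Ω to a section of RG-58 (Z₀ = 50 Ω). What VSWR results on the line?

VSWR ≈ 4.2

For a purely resistive load, VSWR = R_L/Z_0 or Z_0/R_L (whichever > 1) = 210/50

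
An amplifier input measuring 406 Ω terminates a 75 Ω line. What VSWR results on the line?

VSWR ≈ 5.41

Γ = (406 − 75)/(406 + 75) = 0.688
VSWR = (1 + 0.688)/(1 − 0.688)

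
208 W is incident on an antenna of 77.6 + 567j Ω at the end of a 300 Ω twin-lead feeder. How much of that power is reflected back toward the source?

|Γ| = |(-222.4 + j567)/(377.6 + j567)| = 0.894
|Γ|² = 0.799
P_refl = |Γ|²·P_inc = 166 W, P_del = (1 − |Γ|²)·P_inc = 41.7 W

P_reflected ≈ 166 W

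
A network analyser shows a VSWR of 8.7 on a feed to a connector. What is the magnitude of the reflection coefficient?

|Γ| ≈ 0.794

|Γ| = (S − 1)/(S + 1) = (8.7 − 1)/(8.7 + 1) = 7.7/9.7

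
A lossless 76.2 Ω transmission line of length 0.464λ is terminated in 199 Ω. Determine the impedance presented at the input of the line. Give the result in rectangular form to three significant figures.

Z_in ≈ 154 + j75 Ω

βl = 2π × 0.464 = 167°
tan(βl) = tan(167°) = -0.23
Z_in = Z_0·(Z_L + jZ_0·tanβl)/(Z_0 + jZ_L·tanβl)
     = 76.2·(199 − j17.5)/(76.2 − j45.8)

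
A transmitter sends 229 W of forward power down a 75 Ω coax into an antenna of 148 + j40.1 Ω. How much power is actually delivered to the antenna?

|Γ| = |(73 + j40.1)/(223 + j40.1)| = 0.368
|Γ|² = 0.135
P_refl = |Γ|²·P_inc = 30.9 W, P_del = (1 − |Γ|²)·P_inc = 198 W

P_delivered ≈ 198 W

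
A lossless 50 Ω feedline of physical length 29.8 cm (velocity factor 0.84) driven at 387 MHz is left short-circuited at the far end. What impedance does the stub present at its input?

λ = v/f = 0.84·c / 387 MHz = 0.651 m
βl = 2π·l/λ = 2π × 0.458 = 165°
tan(βl) = -0.273
For a short-circuited stub, Z_in = jZ_0·tan(βl)

Z_in ≈ −j13.6 Ω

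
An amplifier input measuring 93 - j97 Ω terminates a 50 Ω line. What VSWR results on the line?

VSWR ≈ 4.18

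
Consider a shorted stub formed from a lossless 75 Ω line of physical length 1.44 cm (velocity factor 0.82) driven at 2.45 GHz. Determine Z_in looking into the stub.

Z_in ≈ +j94.7 Ω

λ = v/f = 0.82·c / 2.45 GHz = 0.1 m
βl = 2π·l/λ = 2π × 0.143 = 51.6°
tan(βl) = 1.26
For a shorted stub, Z_in = jZ_0·tan(βl)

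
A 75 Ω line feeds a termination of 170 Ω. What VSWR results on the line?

For a purely resistive load, VSWR = R_L/Z_0 or Z_0/R_L (whichever > 1) = 170/75

VSWR ≈ 2.27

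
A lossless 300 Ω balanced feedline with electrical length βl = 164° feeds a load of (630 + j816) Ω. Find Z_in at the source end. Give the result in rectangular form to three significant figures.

tan(βl) = tan(164°) = -0.287
Z_in = Z_0·(Z_L + jZ_0·tanβl)/(Z_0 + jZ_L·tanβl)
     = 300·(630 + j730)/(534 − j181)

Z_in ≈ 193 + j475 Ω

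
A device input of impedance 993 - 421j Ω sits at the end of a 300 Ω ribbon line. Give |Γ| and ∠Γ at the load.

Γ = (Z_L − Z_0)/(Z_L + Z_0) = (693 − j421)/(1293 − j421)
|Γ| = 811/1360 = 0.596

Γ ≈ 0.596 ∠ -13.2°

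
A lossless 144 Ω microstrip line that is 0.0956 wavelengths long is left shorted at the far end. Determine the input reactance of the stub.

βl = 2π × 0.0956 = 34.4°
tan(βl) = 0.685
For a shorted stub, Z_in = jZ_0·tan(βl)

X_in ≈ 98.7 Ω (inductive)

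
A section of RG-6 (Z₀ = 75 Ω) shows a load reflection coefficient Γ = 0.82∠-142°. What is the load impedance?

Z_L = Z_0·(1 + Γ)/(1 − Γ) = 75·(0.354 − j0.505)/(1.65 + j0.505)

Z_L ≈ 8.29 − j25.5 Ω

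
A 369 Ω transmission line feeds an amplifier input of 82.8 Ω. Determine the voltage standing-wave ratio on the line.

VSWR ≈ 4.46

Γ = (82.8 − 369)/(82.8 + 369) = -0.633
VSWR = (1 + 0.633)/(1 − 0.633)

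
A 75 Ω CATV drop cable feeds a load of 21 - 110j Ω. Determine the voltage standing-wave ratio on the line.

VSWR ≈ 11.4

Γ = (Z_L − Z_0)/(Z_L + Z_0) = (-54 − j110)/(96 − j110)
|Γ| = 123/146 = 0.839
VSWR = (1 + |Γ|)/(1 − |Γ|) = 1.84/0.161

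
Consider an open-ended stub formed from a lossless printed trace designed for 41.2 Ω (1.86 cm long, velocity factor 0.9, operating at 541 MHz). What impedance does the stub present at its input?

λ = v/f = 0.9·c / 541 MHz = 0.499 m
βl = 2π·l/λ = 2π × 0.0373 = 13.4°
tan(βl) = 0.239
For an open-ended stub, Z_in = −jZ_0·cot(βl) = −jZ_0/tan(βl)

Z_in ≈ −j173 Ω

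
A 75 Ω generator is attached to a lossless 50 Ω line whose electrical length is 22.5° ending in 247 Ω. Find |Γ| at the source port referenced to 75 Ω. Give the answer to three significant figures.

|Γ| ≈ 0.593

tan(βl) = 0.414
Z_in = Z_0·(Z_L + jZ_0·tanβl)/(Z_0 + jZ_L·tanβl) = 55.8 − j93.4 Ω
Γ_s = (Z_in − Z_s)/(Z_in + Z_s) = (-19.2 − j93.4)/(131 − j93.4), |Γ_s| = 0.593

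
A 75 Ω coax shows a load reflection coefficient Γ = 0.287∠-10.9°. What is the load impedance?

Z_L ≈ 133 − j15.7 Ω

Z_L = Z_0·(1 + Γ)/(1 − Γ) = 75·(1.28 − j0.0543)/(0.718 + j0.0543)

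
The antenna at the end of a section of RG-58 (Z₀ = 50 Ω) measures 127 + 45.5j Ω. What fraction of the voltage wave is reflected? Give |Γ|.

Γ = (Z_L − Z_0)/(Z_L + Z_0) = (77 + j45.5)/(177 + j45.5)
|Γ| = 89.4/183

|Γ| ≈ 0.489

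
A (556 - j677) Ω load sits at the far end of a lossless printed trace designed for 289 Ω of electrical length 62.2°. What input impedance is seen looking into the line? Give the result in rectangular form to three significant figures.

tan(βl) = tan(62.2°) = 1.9
Z_in = Z_0·(Z_L + jZ_0·tanβl)/(Z_0 + jZ_L·tanβl)
     = 289·(556 − j129)/(1570 + j1050)

Z_in ≈ 59.5 − j63.6 Ω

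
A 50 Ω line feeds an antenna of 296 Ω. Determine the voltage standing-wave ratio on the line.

VSWR ≈ 5.92

Γ = (296 − 50)/(296 + 50) = 0.711
VSWR = (1 + 0.711)/(1 − 0.711)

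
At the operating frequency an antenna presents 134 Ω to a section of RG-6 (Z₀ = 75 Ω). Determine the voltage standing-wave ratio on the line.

VSWR ≈ 1.79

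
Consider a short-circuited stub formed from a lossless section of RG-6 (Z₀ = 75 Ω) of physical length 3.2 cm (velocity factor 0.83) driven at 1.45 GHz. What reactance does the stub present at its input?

λ = v/f = 0.83·c / 1.45 GHz = 0.172 m
βl = 2π·l/λ = 2π × 0.186 = 67.1°
tan(βl) = 2.37
For a short-circuited stub, Z_in = jZ_0·tan(βl)

X_in ≈ 177 Ω (inductive)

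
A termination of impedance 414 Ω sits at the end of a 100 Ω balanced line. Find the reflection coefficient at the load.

Γ = 0.611

Γ = (Z_L − Z_0)/(Z_L + Z_0) = (414 − 100)/(414 + 100) = 314/514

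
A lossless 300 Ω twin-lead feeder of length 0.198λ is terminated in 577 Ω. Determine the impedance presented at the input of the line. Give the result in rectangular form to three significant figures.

Z_in ≈ 169 − j71.9 Ω

βl = 2π × 0.198 = 71.3°
tan(βl) = tan(71.3°) = 2.95
Z_in = Z_0·(Z_L + jZ_0·tanβl)/(Z_0 + jZ_L·tanβl)
     = 300·(577 + j885)/(300 + j1700)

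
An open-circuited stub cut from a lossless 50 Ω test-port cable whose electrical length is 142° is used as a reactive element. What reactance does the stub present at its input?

tan(βl) = -0.781
For an open-circuited stub, Z_in = −jZ_0·cot(βl) = −jZ_0/tan(βl)

X_in ≈ 64 Ω (inductive)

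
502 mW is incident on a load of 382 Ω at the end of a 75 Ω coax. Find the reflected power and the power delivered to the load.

P_reflected ≈ 227 mW; P_delivered ≈ 275 mW

Γ = (382 − 75)/(382 + 75) = 0.672
|Γ|² = 0.451
P_refl = |Γ|²·P_inc = 227 mW, P_del = (1 − |Γ|²)·P_inc = 275 mW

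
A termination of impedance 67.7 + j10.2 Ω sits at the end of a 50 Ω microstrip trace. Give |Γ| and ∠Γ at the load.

Γ ≈ 0.173 ∠ 25°

Γ = (Z_L − Z_0)/(Z_L + Z_0) = (17.7 + j10.2)/(117.7 + j10.2)
|Γ| = 20.4/118 = 0.173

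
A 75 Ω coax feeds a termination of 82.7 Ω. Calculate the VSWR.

VSWR ≈ 1.1

Γ = (82.7 − 75)/(82.7 + 75) = 0.0488
VSWR = (1 + 0.0488)/(1 − 0.0488)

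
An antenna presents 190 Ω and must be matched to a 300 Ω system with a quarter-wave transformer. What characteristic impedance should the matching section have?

Z_qwt ≈ 239 Ω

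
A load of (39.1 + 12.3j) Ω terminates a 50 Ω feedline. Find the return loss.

RL ≈ 14.8 dB

Γ = (-10.9 + j12.3)/(89.1 + j12.3), |Γ| = 0.183
RL = −20·log₁₀|Γ| = −20·log₁₀(0.183)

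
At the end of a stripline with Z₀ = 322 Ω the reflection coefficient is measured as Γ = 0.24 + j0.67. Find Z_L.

Z_L = Z_0·(1 + Γ)/(1 − Γ) = 322·(1.24 + j0.67)/(0.76 − j0.67)

Z_L ≈ 155 + j420 Ω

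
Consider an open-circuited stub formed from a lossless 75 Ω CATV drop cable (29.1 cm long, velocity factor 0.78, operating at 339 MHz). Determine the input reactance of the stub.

λ = v/f = 0.78·c / 339 MHz = 0.69 m
βl = 2π·l/λ = 2π × 0.422 = 152°
tan(βl) = -0.537
For an open-circuited stub, Z_in = −jZ_0·cot(βl) = −jZ_0/tan(βl)

X_in ≈ 140 Ω (inductive)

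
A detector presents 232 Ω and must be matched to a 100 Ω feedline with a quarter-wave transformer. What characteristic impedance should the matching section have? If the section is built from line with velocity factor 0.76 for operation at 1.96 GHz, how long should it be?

Z_qwt = √(Z_0·R_L) = √(100 × 232) = √23200
λ = 0.76·c/f = 0.116 m, so l = λ/4 = 0.0291 m

Z_qwt ≈ 152 Ω; length ≈ 2.91 cm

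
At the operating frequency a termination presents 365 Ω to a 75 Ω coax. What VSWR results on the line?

For a purely resistive load, VSWR = R_L/Z_0 or Z_0/R_L (whichever > 1) = 365/75

VSWR ≈ 4.87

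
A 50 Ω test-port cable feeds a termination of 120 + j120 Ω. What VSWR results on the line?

VSWR ≈ 5.02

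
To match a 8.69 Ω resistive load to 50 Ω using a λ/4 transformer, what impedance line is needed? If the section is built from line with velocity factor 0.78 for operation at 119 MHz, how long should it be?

Z_qwt ≈ 20.8 Ω; length ≈ 49.2 cm

Z_qwt = √(Z_0·R_L) = √(50 × 8.69) = √434.5
λ = 0.78·c/f = 1.97 m, so l = λ/4 = 0.492 m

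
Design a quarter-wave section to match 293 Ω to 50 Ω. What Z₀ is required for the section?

Z_qwt ≈ 121 Ω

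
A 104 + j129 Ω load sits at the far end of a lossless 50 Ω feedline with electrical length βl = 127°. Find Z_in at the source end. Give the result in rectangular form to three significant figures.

tan(βl) = tan(127°) = -1.33
Z_in = Z_0·(Z_L + jZ_0·tanβl)/(Z_0 + jZ_L·tanβl)
     = 50·(104 + j62.6)/(221 − j138)

Z_in ≈ 10.6 + j20.8 Ω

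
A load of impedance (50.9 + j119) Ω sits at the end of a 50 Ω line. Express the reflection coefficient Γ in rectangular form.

Γ = (Z_L − Z_0)/(Z_L + Z_0) = (0.9 + j119)/(100.9 + j119)

Γ ≈ 0.585 + j0.489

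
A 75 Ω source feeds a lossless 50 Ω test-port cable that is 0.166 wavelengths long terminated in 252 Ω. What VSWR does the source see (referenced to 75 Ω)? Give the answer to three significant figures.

βl = 2π × 0.166 = 59.8°
tan(βl) = 1.72
Z_in = Z_0·(Z_L + jZ_0·tanβl)/(Z_0 + jZ_L·tanβl) = 13.1 − j27.6 Ω
Γ_s = (Z_in − Z_s)/(Z_in + Z_s) = (-61.9 − j27.6)/(88.1 − j27.6), |Γ_s| = 0.734
VSWR = (1 + |Γ_s|)/(1 − |Γ_s|)

VSWR ≈ 6.52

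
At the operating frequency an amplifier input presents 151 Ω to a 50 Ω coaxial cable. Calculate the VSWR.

VSWR ≈ 3.02

Γ = (151 − 50)/(151 + 50) = 0.502
VSWR = (1 + 0.502)/(1 − 0.502)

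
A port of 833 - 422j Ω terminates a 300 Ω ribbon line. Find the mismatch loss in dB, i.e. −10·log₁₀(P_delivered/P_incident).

Γ = (533 − j422)/(1133 − j422), |Γ| = 0.562
|Γ|² = 0.316, so P_del/P_inc = 1 − |Γ|² = 0.684
ML = −10·log₁₀(1 − |Γ|²)

mismatch loss ≈ 1.65 dB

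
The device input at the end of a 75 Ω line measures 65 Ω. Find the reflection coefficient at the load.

Γ = -0.0714

Γ = (Z_L − Z_0)/(Z_L + Z_0) = (65 − 75)/(65 + 75) = -10/140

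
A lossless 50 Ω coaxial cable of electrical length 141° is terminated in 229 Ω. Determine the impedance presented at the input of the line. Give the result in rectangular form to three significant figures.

Z_in ≈ 25.7 + j54.8 Ω

tan(βl) = tan(141°) = -0.81
Z_in = Z_0·(Z_L + jZ_0·tanβl)/(Z_0 + jZ_L·tanβl)
     = 50·(229 − j40.5)/(50 − j185)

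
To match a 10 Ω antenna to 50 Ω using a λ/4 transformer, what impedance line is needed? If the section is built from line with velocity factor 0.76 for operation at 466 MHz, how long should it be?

Z_qwt = √(Z_0·R_L) = √(50 × 10) = √500
λ = 0.76·c/f = 0.489 m, so l = λ/4 = 0.122 m

Z_qwt ≈ 22.4 Ω; length ≈ 12.2 cm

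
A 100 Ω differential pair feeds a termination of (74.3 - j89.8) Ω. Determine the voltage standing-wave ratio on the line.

Γ = (Z_L − Z_0)/(Z_L + Z_0) = (-25.7 − j89.8)/(174.3 − j89.8)
|Γ| = 93.4/196 = 0.476
VSWR = (1 + |Γ|)/(1 − |Γ|) = 1.48/0.524

VSWR ≈ 2.82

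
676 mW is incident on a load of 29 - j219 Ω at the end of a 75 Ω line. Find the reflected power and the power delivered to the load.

P_reflected ≈ 576 mW; P_delivered ≈ 100 mW

|Γ| = |(-46 − j219)/(104 − j219)| = 0.923
|Γ|² = 0.852
P_refl = |Γ|²·P_inc = 576 mW, P_del = (1 − |Γ|²)·P_inc = 100 mW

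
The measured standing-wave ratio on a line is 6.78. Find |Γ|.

|Γ| ≈ 0.743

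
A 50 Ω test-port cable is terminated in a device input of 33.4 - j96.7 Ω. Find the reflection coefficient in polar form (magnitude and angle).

Γ = (Z_L − Z_0)/(Z_L + Z_0) = (-16.6 − j96.7)/(83.4 − j96.7)
|Γ| = 98.1/128 = 0.768

Γ ≈ 0.768 ∠ -50.5°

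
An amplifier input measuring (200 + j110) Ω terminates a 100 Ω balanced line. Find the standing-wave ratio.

VSWR ≈ 2.74

Γ = (Z_L − Z_0)/(Z_L + Z_0) = (100 + j110)/(300 + j110)
|Γ| = 149/320 = 0.465
VSWR = (1 + |Γ|)/(1 − |Γ|) = 1.47/0.535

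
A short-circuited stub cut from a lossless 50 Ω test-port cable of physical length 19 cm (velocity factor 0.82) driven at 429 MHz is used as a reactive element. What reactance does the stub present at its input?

X_in ≈ -89.2 Ω (capacitive)

λ = v/f = 0.82·c / 429 MHz = 0.573 m
βl = 2π·l/λ = 2π × 0.331 = 119°
tan(βl) = -1.78
For a short-circuited stub, Z_in = jZ_0·tan(βl)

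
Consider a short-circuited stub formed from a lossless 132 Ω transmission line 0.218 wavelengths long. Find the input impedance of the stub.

Z_in ≈ +j648 Ω

βl = 2π × 0.218 = 78.5°
tan(βl) = 4.91
For a short-circuited stub, Z_in = jZ_0·tan(βl)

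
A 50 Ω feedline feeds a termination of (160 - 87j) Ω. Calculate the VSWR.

VSWR ≈ 4.22

Γ = (Z_L − Z_0)/(Z_L + Z_0) = (110 − j87)/(210 − j87)
|Γ| = 140/227 = 0.617
VSWR = (1 + |Γ|)/(1 − |Γ|) = 1.62/0.383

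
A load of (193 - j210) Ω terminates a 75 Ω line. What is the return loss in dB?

RL ≈ 3.01 dB

Γ = (118 − j210)/(268 − j210), |Γ| = 0.707
RL = −20·log₁₀|Γ| = −20·log₁₀(0.707)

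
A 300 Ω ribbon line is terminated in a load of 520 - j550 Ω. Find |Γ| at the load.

Γ = (Z_L − Z_0)/(Z_L + Z_0) = (220 − j550)/(820 − j550)
|Γ| = 592/987

|Γ| ≈ 0.6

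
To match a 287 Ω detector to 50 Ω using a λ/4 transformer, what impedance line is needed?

Z_qwt = √(Z_0·R_L) = √(50 × 287) = √14350

Z_qwt ≈ 120 Ω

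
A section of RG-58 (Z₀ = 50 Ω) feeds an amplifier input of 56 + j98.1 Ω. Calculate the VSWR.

VSWR ≈ 5.26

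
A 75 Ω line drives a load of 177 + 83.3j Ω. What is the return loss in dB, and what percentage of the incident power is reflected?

RL ≈ 6.09 dB; 24.6% of incident power reflected

Γ = (102 + j83.3)/(252 + j83.3), |Γ| = 0.496
RL = −20·log₁₀(0.496) = 6.09 dB
P_refl/P_inc = |Γ|² = 0.246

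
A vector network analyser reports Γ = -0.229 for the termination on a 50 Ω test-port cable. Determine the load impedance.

Z_L = Z_0·(1 + Γ)/(1 − Γ) = 50·(0.771)/(1.23)

Z_L ≈ 31.4 Ω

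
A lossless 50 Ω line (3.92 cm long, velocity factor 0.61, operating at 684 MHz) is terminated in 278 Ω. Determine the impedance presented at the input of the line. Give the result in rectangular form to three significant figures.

λ = v/f = 0.61·c / 684 MHz = 0.268 m
βl = 2π·l/λ = 2π × 0.147 = 52.7°
tan(βl) = tan(52.7°) = 1.31
Z_in = Z_0·(Z_L + jZ_0·tanβl)/(Z_0 + jZ_L·tanβl)
     = 50·(278 + j65.7)/(50 + j366)

Z_in ≈ 13.9 − j36.1 Ω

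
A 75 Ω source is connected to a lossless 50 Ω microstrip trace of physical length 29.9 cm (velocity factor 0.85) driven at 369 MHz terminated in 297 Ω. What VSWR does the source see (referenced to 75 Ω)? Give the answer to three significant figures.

VSWR ≈ 4.82

λ = v/f = 0.85·c / 369 MHz = 0.691 m
βl = 2π·l/λ = 2π × 0.433 = 156°
tan(βl) = -0.45
Z_in = Z_0·(Z_L + jZ_0·tanβl)/(Z_0 + jZ_L·tanβl) = 43.8 + j94.7 Ω
Γ_s = (Z_in − Z_s)/(Z_in + Z_s) = (-31.2 + j94.7)/(119 + j94.7), |Γ_s| = 0.656
VSWR = (1 + |Γ_s|)/(1 − |Γ_s|)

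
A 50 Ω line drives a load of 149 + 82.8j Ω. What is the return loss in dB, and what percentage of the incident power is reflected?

Γ = (99 + j82.8)/(199 + j82.8), |Γ| = 0.599
RL = −20·log₁₀(0.599) = 4.45 dB
P_refl/P_inc = |Γ|² = 0.359

RL ≈ 4.45 dB; 35.9% of incident power reflected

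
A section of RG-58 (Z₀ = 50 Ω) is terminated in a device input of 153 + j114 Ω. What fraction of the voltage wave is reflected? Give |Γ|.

Γ = (Z_L − Z_0)/(Z_L + Z_0) = (103 + j114)/(203 + j114)
|Γ| = 154/233

|Γ| ≈ 0.66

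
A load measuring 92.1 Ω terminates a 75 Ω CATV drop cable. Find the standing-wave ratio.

VSWR ≈ 1.23

Γ = (92.1 − 75)/(92.1 + 75) = 0.102
VSWR = (1 + 0.102)/(1 − 0.102)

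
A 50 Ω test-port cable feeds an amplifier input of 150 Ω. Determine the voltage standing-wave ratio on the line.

Γ = (150 − 50)/(150 + 50) = 0.5
VSWR = (1 + 0.5)/(1 − 0.5)

VSWR ≈ 3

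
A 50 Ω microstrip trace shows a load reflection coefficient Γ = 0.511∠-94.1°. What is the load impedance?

Z_L = Z_0·(1 + Γ)/(1 − Γ) = 50·(0.963 − j0.51)/(1.04 + j0.51)

Z_L ≈ 27.7 − j38.2 Ω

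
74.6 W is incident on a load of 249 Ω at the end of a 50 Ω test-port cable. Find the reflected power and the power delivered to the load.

Γ = (249 − 50)/(249 + 50) = 0.666
|Γ|² = 0.443
P_refl = |Γ|²·P_inc = 33 W, P_del = (1 − |Γ|²)·P_inc = 41.6 W

P_reflected ≈ 33 W; P_delivered ≈ 41.6 W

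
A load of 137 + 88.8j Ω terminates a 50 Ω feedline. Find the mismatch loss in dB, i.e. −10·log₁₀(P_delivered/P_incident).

Γ = (87 + j88.8)/(187 + j88.8), |Γ| = 0.601
|Γ|² = 0.361, so P_del/P_inc = 1 − |Γ|² = 0.639
ML = −10·log₁₀(1 − |Γ|²)

mismatch loss ≈ 1.94 dB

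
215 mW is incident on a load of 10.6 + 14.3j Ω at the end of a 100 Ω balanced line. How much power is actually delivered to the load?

P_delivered ≈ 73.3 mW

|Γ| = |(-89.4 + j14.3)/(110.6 + j14.3)| = 0.812
|Γ|² = 0.659
P_refl = |Γ|²·P_inc = 142 mW, P_del = (1 − |Γ|²)·P_inc = 73.3 mW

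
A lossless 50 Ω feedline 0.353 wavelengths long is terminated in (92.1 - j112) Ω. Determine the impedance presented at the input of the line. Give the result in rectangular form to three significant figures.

Z_in ≈ 25.9 + j58.6 Ω

βl = 2π × 0.353 = 127°
tan(βl) = tan(127°) = -1.32
Z_in = Z_0·(Z_L + jZ_0·tanβl)/(Z_0 + jZ_L·tanβl)
     = 50·(92.1 − j178)/(-98.2 − j122)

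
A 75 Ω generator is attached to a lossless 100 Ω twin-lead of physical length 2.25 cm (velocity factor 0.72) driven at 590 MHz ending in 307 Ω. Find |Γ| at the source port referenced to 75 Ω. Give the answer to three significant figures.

|Γ| ≈ 0.588

λ = v/f = 0.72·c / 590 MHz = 0.366 m
βl = 2π·l/λ = 2π × 0.0615 = 22.1°
tan(βl) = 0.407
Z_in = Z_0·(Z_L + jZ_0·tanβl)/(Z_0 + jZ_L·tanβl) = 140 − j134 Ω
Γ_s = (Z_in − Z_s)/(Z_in + Z_s) = (64.9 − j134)/(215 − j134), |Γ_s| = 0.588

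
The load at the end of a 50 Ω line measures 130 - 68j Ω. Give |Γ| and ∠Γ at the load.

Γ = (Z_L − Z_0)/(Z_L + Z_0) = (80 − j68)/(180 − j68)
|Γ| = 105/192 = 0.546

Γ ≈ 0.546 ∠ -19.7°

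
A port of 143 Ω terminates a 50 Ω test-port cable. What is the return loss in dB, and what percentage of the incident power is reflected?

RL ≈ 6.34 dB; 23.2% of incident power reflected

Γ = (143 − 50)/(143 + 50) = 0.482
RL = −20·log₁₀(0.482) = 6.34 dB
P_refl/P_inc = |Γ|² = 0.232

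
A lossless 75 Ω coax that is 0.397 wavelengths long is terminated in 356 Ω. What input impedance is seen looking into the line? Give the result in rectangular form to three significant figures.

βl = 2π × 0.397 = 143°
tan(βl) = tan(143°) = -0.756
Z_in = Z_0·(Z_L + jZ_0·tanβl)/(Z_0 + jZ_L·tanβl)
     = 75·(356 − j56.7)/(75 − j269)

Z_in ≈ 40.3 + j88 Ω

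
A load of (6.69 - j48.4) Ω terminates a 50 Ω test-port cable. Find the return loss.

RL ≈ 1.2 dB

Γ = (-43.31 − j48.4)/(56.69 − j48.4), |Γ| = 0.871
RL = −20·log₁₀|Γ| = −20·log₁₀(0.871)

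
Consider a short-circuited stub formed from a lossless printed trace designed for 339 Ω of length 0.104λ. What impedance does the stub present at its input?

Z_in ≈ +j260 Ω

βl = 2π × 0.104 = 37.4°
tan(βl) = 0.766
For a short-circuited stub, Z_in = jZ_0·tan(βl)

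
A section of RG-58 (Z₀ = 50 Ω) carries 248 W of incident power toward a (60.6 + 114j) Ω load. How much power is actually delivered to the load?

P_delivered ≈ 119 W

|Γ| = |(10.6 + j114)/(110.6 + j114)| = 0.721
|Γ|² = 0.52
P_refl = |Γ|²·P_inc = 129 W, P_del = (1 − |Γ|²)·P_inc = 119 W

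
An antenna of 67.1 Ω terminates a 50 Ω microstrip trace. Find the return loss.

RL ≈ 16.7 dB

Γ = (67.1 − 50)/(67.1 + 50) = 0.146
RL = −20·log₁₀|Γ| = −20·log₁₀(0.146)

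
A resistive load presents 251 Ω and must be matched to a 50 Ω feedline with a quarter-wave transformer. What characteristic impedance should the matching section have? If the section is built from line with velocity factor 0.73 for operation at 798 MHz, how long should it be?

Z_qwt = √(Z_0·R_L) = √(50 × 251) = √12550
λ = 0.73·c/f = 0.274 m, so l = λ/4 = 0.0686 m

Z_qwt ≈ 112 Ω; length ≈ 6.86 cm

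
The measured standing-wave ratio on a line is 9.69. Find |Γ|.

|Γ| = (S − 1)/(S + 1) = (9.69 − 1)/(9.69 + 1) = 8.69/10.7

|Γ| ≈ 0.813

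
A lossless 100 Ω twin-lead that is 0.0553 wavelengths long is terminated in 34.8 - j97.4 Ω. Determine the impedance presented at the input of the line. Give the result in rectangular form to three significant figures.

Z_in ≈ 21.3 − j47.2 Ω

βl = 2π × 0.0553 = 19.9°
tan(βl) = tan(19.9°) = 0.362
Z_in = Z_0·(Z_L + jZ_0·tanβl)/(Z_0 + jZ_L·tanβl)
     = 100·(34.8 − j61.2)/(135 + j12.6)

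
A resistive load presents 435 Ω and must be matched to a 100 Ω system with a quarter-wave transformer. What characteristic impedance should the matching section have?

Z_qwt ≈ 209 Ω

Z_qwt = √(Z_0·R_L) = √(100 × 435) = √43500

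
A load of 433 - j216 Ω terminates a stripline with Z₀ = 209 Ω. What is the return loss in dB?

RL ≈ 6.76 dB

Γ = (224 − j216)/(642 − j216), |Γ| = 0.459
RL = −20·log₁₀|Γ| = −20·log₁₀(0.459)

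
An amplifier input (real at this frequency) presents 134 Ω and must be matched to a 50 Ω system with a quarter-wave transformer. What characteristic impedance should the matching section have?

Z_qwt ≈ 81.9 Ω

Z_qwt = √(Z_0·R_L) = √(50 × 134) = √6700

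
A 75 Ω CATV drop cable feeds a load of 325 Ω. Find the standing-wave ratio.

Γ = (325 − 75)/(325 + 75) = 0.625
VSWR = (1 + 0.625)/(1 − 0.625)

VSWR ≈ 4.33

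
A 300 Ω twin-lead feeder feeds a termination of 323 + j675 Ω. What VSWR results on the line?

Γ = (Z_L − Z_0)/(Z_L + Z_0) = (23 + j675)/(623 + j675)
|Γ| = 675/919 = 0.735
VSWR = (1 + |Γ|)/(1 − |Γ|) = 1.74/0.265

VSWR ≈ 6.55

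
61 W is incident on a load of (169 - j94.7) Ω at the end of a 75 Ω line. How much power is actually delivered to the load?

|Γ| = |(94 − j94.7)/(244 − j94.7)| = 0.51
|Γ|² = 0.26
P_refl = |Γ|²·P_inc = 15.9 W, P_del = (1 − |Γ|²)·P_inc = 45.1 W

P_delivered ≈ 45.1 W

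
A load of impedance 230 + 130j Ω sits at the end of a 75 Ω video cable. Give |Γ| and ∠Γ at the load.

Γ ≈ 0.61 ∠ 16.9°

Γ = (Z_L − Z_0)/(Z_L + Z_0) = (155 + j130)/(305 + j130)
|Γ| = 202/332 = 0.61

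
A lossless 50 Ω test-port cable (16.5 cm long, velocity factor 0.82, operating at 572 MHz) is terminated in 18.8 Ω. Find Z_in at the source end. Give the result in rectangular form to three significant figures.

Z_in ≈ 30.5 − j34.6 Ω

λ = v/f = 0.82·c / 572 MHz = 0.43 m
βl = 2π·l/λ = 2π × 0.384 = 138°
tan(βl) = tan(138°) = -0.897
Z_in = Z_0·(Z_L + jZ_0·tanβl)/(Z_0 + jZ_L·tanβl)
     = 50·(18.8 − j44.8)/(50 − j16.9)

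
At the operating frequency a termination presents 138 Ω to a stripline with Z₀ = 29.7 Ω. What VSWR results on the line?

VSWR ≈ 4.65

Γ = (138 − 29.7)/(138 + 29.7) = 0.646
VSWR = (1 + 0.646)/(1 − 0.646)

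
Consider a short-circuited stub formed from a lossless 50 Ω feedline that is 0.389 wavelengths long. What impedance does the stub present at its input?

βl = 2π × 0.389 = 140°
tan(βl) = -0.838
For a short-circuited stub, Z_in = jZ_0·tan(βl)

Z_in ≈ −j41.9 Ω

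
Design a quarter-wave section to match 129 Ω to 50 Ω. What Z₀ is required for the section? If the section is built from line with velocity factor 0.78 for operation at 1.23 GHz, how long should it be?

Z_qwt ≈ 80.3 Ω; length ≈ 4.76 cm

Z_qwt = √(Z_0·R_L) = √(50 × 129) = √6450
λ = 0.78·c/f = 0.19 m, so l = λ/4 = 0.0476 m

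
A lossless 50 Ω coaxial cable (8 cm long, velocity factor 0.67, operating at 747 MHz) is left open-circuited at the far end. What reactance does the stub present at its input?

λ = v/f = 0.67·c / 747 MHz = 0.269 m
βl = 2π·l/λ = 2π × 0.297 = 107°
tan(βl) = -3.26
For an open-circuited stub, Z_in = −jZ_0·cot(βl) = −jZ_0/tan(βl)

X_in ≈ 15.3 Ω (inductive)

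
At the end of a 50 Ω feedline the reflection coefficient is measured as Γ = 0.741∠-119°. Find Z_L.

Z_L ≈ 9.94 − j28.6 Ω

Z_L = Z_0·(1 + Γ)/(1 − Γ) = 50·(0.641 − j0.648)/(1.36 + j0.648)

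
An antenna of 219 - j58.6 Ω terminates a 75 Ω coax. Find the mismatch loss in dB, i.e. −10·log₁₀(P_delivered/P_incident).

Γ = (144 − j58.6)/(294 − j58.6), |Γ| = 0.519
|Γ|² = 0.269, so P_del/P_inc = 1 − |Γ|² = 0.731
ML = −10·log₁₀(1 − |Γ|²)

mismatch loss ≈ 1.36 dB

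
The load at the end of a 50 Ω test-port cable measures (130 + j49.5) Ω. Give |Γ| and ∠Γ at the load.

Γ ≈ 0.504 ∠ 16.4°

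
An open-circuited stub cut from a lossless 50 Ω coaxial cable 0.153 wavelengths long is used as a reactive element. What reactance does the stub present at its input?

βl = 2π × 0.153 = 55.1°
tan(βl) = 1.43
For an open-circuited stub, Z_in = −jZ_0·cot(βl) = −jZ_0/tan(βl)

X_in ≈ -34.9 Ω (capacitive)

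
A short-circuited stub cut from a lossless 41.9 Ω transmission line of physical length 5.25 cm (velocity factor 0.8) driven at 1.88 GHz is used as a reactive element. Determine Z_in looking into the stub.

λ = v/f = 0.8·c / 1.88 GHz = 0.128 m
βl = 2π·l/λ = 2π × 0.411 = 148°
tan(βl) = -0.624
For a short-circuited stub, Z_in = jZ_0·tan(βl)

Z_in ≈ −j26.1 Ω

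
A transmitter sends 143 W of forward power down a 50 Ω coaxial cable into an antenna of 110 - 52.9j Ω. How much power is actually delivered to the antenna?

P_delivered ≈ 111 W

|Γ| = |(60 − j52.9)/(160 − j52.9)| = 0.475
|Γ|² = 0.225
P_refl = |Γ|²·P_inc = 32.2 W, P_del = (1 − |Γ|²)·P_inc = 111 W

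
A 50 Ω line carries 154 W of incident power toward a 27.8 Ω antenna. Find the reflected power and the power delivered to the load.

Γ = (27.8 − 50)/(27.8 + 50) = -0.285
|Γ|² = 0.0814
P_refl = |Γ|²·P_inc = 12.5 W, P_del = (1 − |Γ|²)·P_inc = 141 W

P_reflected ≈ 12.5 W; P_delivered ≈ 141 W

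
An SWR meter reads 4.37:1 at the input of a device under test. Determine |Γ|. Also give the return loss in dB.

|Γ| = (S − 1)/(S + 1) = (4.37 − 1)/(4.37 + 1) = 3.37/5.37
RL = −20·log₁₀|Γ| = −20·log₁₀(0.628)

|Γ| ≈ 0.628; return loss ≈ 4.05 dB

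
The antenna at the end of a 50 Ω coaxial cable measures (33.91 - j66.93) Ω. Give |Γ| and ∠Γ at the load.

Γ ≈ 0.641 ∠ -64.9°

Γ = (Z_L − Z_0)/(Z_L + Z_0) = (-16.09 − j66.93)/(83.91 − j66.93)
|Γ| = 68.8/107 = 0.641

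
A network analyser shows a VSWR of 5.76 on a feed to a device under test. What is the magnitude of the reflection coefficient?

|Γ| ≈ 0.704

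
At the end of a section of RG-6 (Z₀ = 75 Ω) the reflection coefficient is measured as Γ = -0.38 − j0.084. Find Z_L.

Z_L = Z_0·(1 + Γ)/(1 − Γ) = 75·(0.62 − j0.084)/(1.38 + j0.084)

Z_L ≈ 33.3 − j6.59 Ω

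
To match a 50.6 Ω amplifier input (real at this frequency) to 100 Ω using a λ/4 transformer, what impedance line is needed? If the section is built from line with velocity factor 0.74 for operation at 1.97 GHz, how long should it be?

Z_qwt ≈ 71.1 Ω; length ≈ 2.82 cm

Z_qwt = √(Z_0·R_L) = √(100 × 50.6) = √5060
λ = 0.74·c/f = 0.113 m, so l = λ/4 = 0.0282 m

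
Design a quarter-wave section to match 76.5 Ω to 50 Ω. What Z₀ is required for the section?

Z_qwt ≈ 61.8 Ω

Z_qwt = √(Z_0·R_L) = √(50 × 76.5) = √3825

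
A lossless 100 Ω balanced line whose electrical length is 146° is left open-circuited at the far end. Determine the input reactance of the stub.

X_in ≈ 148 Ω (inductive)

tan(βl) = -0.675
For an open-circuited stub, Z_in = −jZ_0·cot(βl) = −jZ_0/tan(βl)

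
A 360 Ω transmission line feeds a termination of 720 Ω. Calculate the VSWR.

For a purely resistive load, VSWR = R_L/Z_0 or Z_0/R_L (whichever > 1) = 720/360

VSWR ≈ 2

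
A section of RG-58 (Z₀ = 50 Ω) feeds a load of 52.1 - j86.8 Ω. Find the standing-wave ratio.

VSWR ≈ 4.68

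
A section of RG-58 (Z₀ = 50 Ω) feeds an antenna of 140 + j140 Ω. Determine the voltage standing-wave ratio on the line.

Γ = (Z_L − Z_0)/(Z_L + Z_0) = (90 + j140)/(190 + j140)
|Γ| = 166/236 = 0.705
VSWR = (1 + |Γ|)/(1 − |Γ|) = 1.71/0.295

VSWR ≈ 5.78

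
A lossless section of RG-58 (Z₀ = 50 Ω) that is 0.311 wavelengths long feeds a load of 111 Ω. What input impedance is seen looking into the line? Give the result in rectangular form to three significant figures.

Z_in ≈ 25.3 + j15.6 Ω

βl = 2π × 0.311 = 112°
tan(βl) = tan(112°) = -2.48
Z_in = Z_0·(Z_L + jZ_0·tanβl)/(Z_0 + jZ_L·tanβl)
     = 50·(111 − j124)/(50 − j275)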